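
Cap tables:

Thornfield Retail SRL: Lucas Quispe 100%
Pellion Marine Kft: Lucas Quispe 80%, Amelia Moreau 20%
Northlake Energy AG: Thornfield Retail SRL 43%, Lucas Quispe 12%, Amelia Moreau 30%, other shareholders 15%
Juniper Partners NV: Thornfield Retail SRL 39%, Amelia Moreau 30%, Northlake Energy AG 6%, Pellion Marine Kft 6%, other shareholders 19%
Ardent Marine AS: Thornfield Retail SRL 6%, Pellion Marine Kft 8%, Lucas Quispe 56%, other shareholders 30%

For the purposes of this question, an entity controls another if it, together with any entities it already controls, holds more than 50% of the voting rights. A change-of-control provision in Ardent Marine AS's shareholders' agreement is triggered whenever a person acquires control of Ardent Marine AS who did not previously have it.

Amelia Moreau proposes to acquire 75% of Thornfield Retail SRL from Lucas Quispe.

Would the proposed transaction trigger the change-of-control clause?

The purchase adds only to Amelia's holdings (Lucas's stake shrinks), so Amelia is the only person who could newly come to control Ardent.
Amelia's largest direct stake is 30% in Northlake, which does not meet the threshold, so Amelia controls no company.
Neither Amelia nor any entity Amelia controls holds any voting interest in Ardent.
So before the transaction, Amelia does not control Ardent.
After the purchase, Amelia holds 75% of Thornfield directly, and Lucas's stake falls to 25%.
Amelia holds 75% of Thornfield, so Amelia controls Thornfield.
Thornfield and Amelia together hold 43% + 30% = 73% of Northlake, so Amelia controls Northlake.
Thornfield and Amelia and Northlake together hold 39% + 30% + 6% = 75% of Juniper, so Amelia controls Juniper.
After the transaction, Amelia's side holds 6% of Ardent, not > 50%, so Amelia still does not control Ardent.
No new person acquires control, so the clause is not triggered.

No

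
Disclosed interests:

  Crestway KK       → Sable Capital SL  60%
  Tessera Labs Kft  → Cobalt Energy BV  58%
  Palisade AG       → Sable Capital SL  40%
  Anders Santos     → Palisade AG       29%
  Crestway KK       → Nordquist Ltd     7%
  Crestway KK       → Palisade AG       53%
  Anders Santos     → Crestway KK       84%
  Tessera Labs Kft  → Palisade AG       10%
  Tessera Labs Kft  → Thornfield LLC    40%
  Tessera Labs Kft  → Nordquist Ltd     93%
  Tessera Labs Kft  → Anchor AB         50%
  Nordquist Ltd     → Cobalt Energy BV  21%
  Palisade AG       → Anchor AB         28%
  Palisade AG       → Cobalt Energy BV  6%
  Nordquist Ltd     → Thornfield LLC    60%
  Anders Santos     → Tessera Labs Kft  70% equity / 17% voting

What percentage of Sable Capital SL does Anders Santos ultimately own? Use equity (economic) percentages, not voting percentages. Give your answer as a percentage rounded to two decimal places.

82.61%

Anders reaches Sable along 4 paths.
Via Tessera → Palisade: 70% × 10% × 40% = 2.8%.
Via Crestway → Palisade: 84% × 53% × 40% = 17.808%.
Via Palisade: 29% × 40% = 11.6%.
Via Crestway: 84% × 60% = 50.4%.
Total: 2.8% + 17.808% + 11.6% + 50.4% = 82.608%.
Rounded: 82.61%.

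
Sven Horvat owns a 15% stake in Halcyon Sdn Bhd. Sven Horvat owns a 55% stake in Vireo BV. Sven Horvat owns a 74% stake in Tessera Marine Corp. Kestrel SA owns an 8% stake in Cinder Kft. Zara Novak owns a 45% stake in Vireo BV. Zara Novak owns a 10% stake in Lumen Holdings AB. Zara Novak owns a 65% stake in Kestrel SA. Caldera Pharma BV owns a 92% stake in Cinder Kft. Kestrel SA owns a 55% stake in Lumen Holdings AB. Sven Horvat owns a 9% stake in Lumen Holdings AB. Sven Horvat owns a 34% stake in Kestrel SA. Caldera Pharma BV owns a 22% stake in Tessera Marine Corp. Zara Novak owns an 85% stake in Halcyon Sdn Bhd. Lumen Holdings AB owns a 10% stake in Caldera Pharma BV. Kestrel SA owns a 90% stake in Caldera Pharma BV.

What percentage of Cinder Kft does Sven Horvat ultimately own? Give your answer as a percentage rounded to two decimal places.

33.42%

Sven reaches Cinder along 4 paths.
Via Kestrel: 34% × 8% = 2.72%.
Via Kestrel → Caldera: 34% × 90% × 92% = 28.152%.
Via Lumen → Caldera: 9% × 10% × 92% = 0.828%.
Via Kestrel → Lumen → Caldera: 34% × 55% × 10% × 92% = 1.7204%.
Total: 2.72% + 28.152% + 0.828% + 1.7204% = 33.4204%.
Rounded: 33.42%.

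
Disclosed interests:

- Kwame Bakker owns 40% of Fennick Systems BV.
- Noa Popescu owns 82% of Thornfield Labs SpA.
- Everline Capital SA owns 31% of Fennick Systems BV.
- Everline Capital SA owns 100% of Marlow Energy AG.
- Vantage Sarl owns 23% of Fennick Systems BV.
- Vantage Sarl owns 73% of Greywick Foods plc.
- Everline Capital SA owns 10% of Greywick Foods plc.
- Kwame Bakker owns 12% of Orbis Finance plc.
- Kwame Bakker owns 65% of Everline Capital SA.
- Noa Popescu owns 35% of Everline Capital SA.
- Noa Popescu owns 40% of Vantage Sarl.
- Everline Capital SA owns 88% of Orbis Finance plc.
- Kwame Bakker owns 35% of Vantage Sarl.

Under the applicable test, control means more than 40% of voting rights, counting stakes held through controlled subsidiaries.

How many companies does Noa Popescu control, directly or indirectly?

1

Noa holds 82% of Thornfield, so Noa controls Thornfield.
No other company's threshold is met.
Noa controls 1 company.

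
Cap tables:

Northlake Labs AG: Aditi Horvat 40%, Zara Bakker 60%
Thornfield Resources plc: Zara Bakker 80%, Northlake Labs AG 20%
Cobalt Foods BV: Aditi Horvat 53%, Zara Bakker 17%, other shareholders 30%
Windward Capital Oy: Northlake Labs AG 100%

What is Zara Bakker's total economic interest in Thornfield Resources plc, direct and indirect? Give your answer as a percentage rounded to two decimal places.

92.00%

Zara reaches Thornfield along 2 paths.
Direct stake: 80% = 80%.
Via Northlake: 60% × 20% = 12%.
Total: 80% + 12% = 92%.
Rounded: 92.00%.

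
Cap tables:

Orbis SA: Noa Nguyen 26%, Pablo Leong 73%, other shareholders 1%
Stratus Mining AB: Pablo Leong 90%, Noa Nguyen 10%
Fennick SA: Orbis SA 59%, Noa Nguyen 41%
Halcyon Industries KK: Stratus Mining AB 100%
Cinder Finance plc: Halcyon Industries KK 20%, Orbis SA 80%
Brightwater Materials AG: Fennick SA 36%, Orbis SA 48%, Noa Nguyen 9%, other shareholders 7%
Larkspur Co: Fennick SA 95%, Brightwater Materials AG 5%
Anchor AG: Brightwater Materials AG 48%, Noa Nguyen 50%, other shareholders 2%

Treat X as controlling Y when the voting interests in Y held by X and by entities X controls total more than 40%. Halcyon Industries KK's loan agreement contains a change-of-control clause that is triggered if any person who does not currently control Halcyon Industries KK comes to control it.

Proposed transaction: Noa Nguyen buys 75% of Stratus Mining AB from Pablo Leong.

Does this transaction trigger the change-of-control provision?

The purchase adds only to Noa's holdings (Pablo's stake shrinks), so Noa is the only person who could newly come to control Halcyon.
Noa holds 41% of Fennick, so Noa controls Fennick.
Fennick and Noa together hold 36% + 9% = 45% of Brightwater, so Noa controls Brightwater.
Fennick and Brightwater together hold 95% + 5% = 100% of Larkspur, so Noa controls Larkspur.
Brightwater and Noa together hold 48% + 50% = 98% of Anchor, so Noa controls Anchor.
Neither Noa nor any entity Noa controls holds any voting interest in Halcyon.
So before the transaction, Noa does not control Halcyon.
After the purchase, Noa's direct stake in Stratus rises to 10% + 75% = 85%, and Pablo's stake falls to 15%.
Noa holds 85% of Stratus, so Noa controls Stratus.
Stratus holds 100% of Halcyon, so Noa controls Halcyon.
Noa did not control Halcyon before and does after, so the clause is triggered.

Yes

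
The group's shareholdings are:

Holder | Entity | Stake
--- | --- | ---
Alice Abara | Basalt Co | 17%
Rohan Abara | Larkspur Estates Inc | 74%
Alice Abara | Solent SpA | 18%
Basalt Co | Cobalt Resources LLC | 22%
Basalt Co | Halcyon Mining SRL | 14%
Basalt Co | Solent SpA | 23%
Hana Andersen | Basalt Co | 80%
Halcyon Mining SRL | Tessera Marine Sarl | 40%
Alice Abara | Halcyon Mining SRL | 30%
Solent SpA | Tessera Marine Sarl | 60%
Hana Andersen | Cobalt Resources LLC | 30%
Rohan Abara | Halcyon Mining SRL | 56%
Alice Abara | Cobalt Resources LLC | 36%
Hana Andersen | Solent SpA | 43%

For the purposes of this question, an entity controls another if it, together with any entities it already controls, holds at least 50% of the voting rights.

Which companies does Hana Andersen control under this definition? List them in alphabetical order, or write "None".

Hana holds 80% of Basalt, so Hana controls Basalt.
Basalt and Hana together hold 23% + 43% = 66% of Solent, so Hana controls Solent.
Solent holds 60% of Tessera, so Hana controls Tessera.
Hana and Basalt together hold 30% + 22% = 52% of Cobalt, so Hana controls Cobalt.
No other company's threshold is met.

Basalt Co, Cobalt Resources LLC, Solent SpA, Tessera Marine Sarl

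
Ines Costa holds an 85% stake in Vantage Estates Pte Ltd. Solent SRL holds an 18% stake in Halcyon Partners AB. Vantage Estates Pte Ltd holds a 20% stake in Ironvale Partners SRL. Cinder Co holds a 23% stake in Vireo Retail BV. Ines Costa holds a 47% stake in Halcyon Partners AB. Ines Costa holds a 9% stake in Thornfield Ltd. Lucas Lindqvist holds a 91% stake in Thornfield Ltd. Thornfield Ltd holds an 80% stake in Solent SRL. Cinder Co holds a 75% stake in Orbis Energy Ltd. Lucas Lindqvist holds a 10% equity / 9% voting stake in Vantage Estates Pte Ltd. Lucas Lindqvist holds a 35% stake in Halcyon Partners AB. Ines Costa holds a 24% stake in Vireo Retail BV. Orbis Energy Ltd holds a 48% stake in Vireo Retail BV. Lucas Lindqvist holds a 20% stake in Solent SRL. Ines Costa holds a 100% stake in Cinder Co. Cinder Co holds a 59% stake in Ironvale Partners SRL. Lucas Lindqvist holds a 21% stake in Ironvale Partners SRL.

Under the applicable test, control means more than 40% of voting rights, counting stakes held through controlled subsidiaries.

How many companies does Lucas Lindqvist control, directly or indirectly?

Lucas holds 91% of Thornfield, so Lucas controls Thornfield.
Lucas and Thornfield together hold 20% + 80% = 100% of Solent, so Lucas controls Solent.
Solent and Lucas together hold 18% + 35% = 53% of Halcyon, so Lucas controls Halcyon.
No other company's threshold is met.
Lucas controls 3 companies.

3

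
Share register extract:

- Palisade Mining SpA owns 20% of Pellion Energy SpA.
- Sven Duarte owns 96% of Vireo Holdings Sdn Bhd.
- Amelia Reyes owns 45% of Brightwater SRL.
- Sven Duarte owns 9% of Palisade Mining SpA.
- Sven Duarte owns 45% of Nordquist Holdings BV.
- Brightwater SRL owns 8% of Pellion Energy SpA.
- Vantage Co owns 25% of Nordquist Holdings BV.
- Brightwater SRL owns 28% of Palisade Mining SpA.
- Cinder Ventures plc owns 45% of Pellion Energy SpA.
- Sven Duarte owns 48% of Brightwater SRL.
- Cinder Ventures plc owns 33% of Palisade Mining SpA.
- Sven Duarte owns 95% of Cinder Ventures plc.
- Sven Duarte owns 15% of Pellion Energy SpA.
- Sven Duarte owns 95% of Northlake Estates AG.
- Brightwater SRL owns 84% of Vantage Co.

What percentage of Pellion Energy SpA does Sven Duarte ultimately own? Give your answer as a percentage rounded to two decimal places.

Sven reaches Pellion along 6 paths.
Direct stake: 15% = 15%.
Via Brightwater → Palisade: 48% × 28% × 20% = 2.688%.
Via Cinder → Palisade: 95% × 33% × 20% = 6.27%.
Via Palisade: 9% × 20% = 1.8%.
Via Cinder: 95% × 45% = 42.75%.
Via Brightwater: 48% × 8% = 3.84%.
Total: 15% + 2.688% + 6.27% + 1.8% + 42.75% + 3.84% = 72.348%.
Rounded: 72.35%.

72.35%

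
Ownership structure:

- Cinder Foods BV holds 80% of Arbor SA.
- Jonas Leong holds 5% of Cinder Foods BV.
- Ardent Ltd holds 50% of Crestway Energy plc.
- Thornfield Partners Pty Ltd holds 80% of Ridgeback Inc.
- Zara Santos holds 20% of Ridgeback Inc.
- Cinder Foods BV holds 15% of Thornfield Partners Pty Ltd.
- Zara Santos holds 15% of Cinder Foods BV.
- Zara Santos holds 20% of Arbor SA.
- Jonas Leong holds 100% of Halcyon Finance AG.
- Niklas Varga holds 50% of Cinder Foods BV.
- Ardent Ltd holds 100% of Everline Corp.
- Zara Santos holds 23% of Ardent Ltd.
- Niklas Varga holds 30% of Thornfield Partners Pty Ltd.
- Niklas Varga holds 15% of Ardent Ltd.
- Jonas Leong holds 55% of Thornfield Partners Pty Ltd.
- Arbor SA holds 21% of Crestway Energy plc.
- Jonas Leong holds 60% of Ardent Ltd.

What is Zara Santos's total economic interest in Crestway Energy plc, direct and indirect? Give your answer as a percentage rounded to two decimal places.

18.22%

Zara reaches Crestway along 3 paths.
Via Ardent: 23% × 50% = 11.5%.
Via Arbor: 20% × 21% = 4.2%.
Via Cinder → Arbor: 15% × 80% × 21% = 2.52%.
Total: 11.5% + 4.2% + 2.52% = 18.22%.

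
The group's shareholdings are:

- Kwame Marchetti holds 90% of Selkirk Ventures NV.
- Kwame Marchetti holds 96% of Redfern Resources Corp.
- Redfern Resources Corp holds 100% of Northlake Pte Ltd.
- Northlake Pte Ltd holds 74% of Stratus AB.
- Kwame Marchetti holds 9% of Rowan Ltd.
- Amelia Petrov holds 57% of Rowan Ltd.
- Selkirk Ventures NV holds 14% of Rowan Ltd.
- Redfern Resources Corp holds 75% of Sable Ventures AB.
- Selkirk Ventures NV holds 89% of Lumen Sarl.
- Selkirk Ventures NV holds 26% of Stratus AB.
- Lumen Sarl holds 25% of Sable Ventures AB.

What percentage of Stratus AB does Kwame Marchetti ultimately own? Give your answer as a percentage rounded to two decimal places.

94.44%

Kwame reaches Stratus along 2 paths.
Via Selkirk: 90% × 26% = 23.4%.
Via Redfern → Northlake: 96% × 100% × 74% = 71.04%.
Total: 23.4% + 71.04% = 94.44%.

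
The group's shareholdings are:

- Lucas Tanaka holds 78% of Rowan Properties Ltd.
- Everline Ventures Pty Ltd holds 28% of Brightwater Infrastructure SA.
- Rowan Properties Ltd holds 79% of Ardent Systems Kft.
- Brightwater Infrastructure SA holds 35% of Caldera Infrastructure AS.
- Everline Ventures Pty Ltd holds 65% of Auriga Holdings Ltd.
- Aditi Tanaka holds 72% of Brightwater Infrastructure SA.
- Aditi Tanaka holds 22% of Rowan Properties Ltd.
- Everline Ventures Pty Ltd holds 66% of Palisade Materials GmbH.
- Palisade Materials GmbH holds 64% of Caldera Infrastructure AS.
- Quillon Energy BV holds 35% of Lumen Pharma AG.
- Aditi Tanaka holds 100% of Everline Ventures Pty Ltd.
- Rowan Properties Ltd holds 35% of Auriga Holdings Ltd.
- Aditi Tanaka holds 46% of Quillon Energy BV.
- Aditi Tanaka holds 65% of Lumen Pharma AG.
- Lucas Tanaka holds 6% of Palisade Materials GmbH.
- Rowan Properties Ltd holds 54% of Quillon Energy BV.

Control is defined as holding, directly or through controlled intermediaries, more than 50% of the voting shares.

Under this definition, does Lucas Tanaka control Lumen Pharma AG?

No

Lucas holds 78% of Rowan, so Lucas controls Rowan.
Rowan holds 79% of Ardent, so Lucas controls Ardent.
Rowan holds 54% of Quillon, so Lucas controls Quillon.
In Lumen, Lucas's side holds only 35%, not > 50%.
So Lucas does not control Lumen.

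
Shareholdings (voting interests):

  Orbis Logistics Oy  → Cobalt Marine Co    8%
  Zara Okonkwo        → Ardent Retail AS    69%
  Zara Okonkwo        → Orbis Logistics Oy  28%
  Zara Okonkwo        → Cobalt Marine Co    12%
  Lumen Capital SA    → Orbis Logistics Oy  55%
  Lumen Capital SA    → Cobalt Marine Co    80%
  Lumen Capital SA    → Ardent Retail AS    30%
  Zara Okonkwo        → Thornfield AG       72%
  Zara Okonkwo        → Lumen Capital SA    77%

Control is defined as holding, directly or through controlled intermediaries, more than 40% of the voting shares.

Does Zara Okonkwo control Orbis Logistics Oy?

Yes

Zara holds 77% of Lumen, so Zara controls Lumen.
Lumen and Zara together hold 55% + 28% = 83% of Orbis, so Zara controls Orbis.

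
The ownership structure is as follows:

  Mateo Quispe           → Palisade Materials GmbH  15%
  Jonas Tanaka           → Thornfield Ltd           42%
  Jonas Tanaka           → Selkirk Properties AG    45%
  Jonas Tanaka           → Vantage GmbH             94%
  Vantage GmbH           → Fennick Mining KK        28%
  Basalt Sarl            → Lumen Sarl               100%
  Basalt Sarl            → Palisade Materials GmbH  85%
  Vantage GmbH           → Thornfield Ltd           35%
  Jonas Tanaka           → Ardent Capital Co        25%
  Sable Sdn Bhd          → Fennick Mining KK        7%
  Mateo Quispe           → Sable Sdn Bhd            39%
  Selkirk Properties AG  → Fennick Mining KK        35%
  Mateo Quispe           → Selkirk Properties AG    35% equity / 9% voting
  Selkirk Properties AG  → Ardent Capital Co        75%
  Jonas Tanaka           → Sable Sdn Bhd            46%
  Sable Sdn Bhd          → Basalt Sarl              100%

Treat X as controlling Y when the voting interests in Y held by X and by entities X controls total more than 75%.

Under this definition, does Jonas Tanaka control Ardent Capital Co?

No

Jonas holds 94% of Vantage, so Jonas controls Vantage.
Jonas and Vantage together hold 42% + 35% = 77% of Thornfield, so Jonas controls Thornfield.
In Ardent, Jonas's side holds only 25%, not > 75%.
So Jonas does not control Ardent.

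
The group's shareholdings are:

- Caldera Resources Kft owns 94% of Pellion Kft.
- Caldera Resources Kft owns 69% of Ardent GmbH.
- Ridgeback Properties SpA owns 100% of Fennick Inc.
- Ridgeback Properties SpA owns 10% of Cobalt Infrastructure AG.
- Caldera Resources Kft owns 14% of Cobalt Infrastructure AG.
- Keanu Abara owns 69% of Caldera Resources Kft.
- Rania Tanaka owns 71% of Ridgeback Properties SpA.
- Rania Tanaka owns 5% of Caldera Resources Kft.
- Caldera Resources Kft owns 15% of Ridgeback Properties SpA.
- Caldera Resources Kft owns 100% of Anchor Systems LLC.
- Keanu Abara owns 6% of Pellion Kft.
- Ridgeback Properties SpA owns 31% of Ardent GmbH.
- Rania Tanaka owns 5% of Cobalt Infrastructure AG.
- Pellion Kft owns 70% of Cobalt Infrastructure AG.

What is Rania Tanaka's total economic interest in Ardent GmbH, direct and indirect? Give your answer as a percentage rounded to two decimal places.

Rania reaches Ardent along 3 paths.
Via Caldera → Ridgeback: 5% × 15% × 31% = 0.2325%.
Via Ridgeback: 71% × 31% = 22.01%.
Via Caldera: 5% × 69% = 3.45%.
Total: 0.2325% + 22.01% + 3.45% = 25.6925%.
Rounded: 25.69%.

25.69%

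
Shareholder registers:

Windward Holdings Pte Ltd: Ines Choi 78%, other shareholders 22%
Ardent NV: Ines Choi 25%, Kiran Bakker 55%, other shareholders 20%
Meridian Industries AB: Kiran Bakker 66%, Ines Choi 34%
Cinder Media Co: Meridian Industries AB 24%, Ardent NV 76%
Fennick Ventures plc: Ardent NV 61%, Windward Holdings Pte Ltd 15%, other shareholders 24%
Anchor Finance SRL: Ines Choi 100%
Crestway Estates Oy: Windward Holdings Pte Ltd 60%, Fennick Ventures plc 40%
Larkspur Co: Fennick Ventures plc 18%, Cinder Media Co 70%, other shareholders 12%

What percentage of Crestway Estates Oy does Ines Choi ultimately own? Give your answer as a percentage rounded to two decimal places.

57.58%

Ines reaches Crestway along 3 paths.
Via Windward: 78% × 60% = 46.8%.
Via Ardent → Fennick: 25% × 61% × 40% = 6.1%.
Via Windward → Fennick: 78% × 15% × 40% = 4.68%.
Total: 46.8% + 6.1% + 4.68% = 57.58%.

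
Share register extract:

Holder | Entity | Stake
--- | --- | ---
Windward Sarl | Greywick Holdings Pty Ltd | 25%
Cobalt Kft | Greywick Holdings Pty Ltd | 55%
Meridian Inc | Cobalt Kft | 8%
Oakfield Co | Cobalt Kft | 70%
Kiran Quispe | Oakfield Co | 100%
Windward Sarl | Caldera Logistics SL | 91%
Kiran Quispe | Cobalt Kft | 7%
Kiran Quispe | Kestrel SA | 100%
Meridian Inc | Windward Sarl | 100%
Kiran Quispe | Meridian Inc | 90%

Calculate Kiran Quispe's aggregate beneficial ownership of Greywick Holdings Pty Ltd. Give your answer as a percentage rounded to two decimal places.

68.81%

Kiran reaches Greywick along 4 paths.
Via Meridian → Cobalt: 90% × 8% × 55% = 3.96%.
Via Cobalt: 7% × 55% = 3.85%.
Via Oakfield → Cobalt: 100% × 70% × 55% = 38.5%.
Via Meridian → Windward: 90% × 100% × 25% = 22.5%.
Total: 3.96% + 3.85% + 38.5% + 22.5% = 68.81%.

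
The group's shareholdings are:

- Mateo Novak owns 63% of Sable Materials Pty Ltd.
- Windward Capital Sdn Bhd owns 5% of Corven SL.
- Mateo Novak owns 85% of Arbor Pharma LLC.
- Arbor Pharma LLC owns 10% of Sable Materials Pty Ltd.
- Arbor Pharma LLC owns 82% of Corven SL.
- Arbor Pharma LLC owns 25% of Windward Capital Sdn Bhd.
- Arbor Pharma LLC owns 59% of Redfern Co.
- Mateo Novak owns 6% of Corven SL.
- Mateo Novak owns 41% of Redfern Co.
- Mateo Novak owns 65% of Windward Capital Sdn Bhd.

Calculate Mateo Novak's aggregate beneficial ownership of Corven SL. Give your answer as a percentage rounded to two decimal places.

80.01%

Mateo reaches Corven along 4 paths.
Direct stake: 6% = 6%.
Via Windward: 65% × 5% = 3.25%.
Via Arbor → Windward: 85% × 25% × 5% = 1.0625%.
Via Arbor: 85% × 82% = 69.7%.
Total: 6% + 3.25% + 1.0625% + 69.7% = 80.0125%.
Rounded: 80.01%.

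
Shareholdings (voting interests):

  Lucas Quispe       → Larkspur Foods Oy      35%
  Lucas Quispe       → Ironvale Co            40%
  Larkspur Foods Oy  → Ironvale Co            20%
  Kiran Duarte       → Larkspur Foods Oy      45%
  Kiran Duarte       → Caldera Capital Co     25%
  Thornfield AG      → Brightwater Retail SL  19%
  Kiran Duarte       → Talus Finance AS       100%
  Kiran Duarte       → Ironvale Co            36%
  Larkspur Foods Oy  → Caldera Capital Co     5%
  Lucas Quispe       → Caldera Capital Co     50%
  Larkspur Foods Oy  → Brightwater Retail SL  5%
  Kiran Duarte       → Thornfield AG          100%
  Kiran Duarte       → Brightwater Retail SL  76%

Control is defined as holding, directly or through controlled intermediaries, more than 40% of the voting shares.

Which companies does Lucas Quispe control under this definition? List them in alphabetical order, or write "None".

Caldera Capital Co

Lucas holds 50% of Caldera, so Lucas controls Caldera.
No other company's threshold is met.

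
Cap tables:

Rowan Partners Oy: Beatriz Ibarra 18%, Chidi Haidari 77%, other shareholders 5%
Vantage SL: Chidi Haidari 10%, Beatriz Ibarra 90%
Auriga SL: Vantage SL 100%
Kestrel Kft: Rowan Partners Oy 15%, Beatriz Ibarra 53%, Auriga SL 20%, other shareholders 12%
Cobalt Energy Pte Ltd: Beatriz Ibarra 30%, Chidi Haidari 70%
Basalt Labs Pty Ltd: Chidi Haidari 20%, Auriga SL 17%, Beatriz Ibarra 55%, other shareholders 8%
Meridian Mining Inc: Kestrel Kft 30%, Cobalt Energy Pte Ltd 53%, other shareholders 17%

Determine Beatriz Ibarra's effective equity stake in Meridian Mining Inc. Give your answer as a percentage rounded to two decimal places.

38.01%

Beatriz reaches Meridian along 4 paths.
Via Rowan → Kestrel: 18% × 15% × 30% = 0.81%.
Via Kestrel: 53% × 30% = 15.9%.
Via Vantage → Auriga → Kestrel: 90% × 100% × 20% × 30% = 5.4%.
Via Cobalt: 30% × 53% = 15.9%.
Total: 0.81% + 15.9% + 5.4% + 15.9% = 38.01%.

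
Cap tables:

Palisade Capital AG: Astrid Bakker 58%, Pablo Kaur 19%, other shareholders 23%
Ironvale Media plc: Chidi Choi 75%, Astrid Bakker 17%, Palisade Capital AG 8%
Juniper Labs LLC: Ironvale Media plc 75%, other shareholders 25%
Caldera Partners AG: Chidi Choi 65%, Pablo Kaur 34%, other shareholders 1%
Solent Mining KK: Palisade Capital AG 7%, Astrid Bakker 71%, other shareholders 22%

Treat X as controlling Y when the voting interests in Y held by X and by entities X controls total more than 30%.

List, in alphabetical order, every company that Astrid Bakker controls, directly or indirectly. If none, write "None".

Palisade Capital AG, Solent Mining KK

Astrid holds 58% of Palisade, so Astrid controls Palisade.
Palisade and Astrid together hold 7% + 71% = 78% of Solent, so Astrid controls Solent.
No other company's threshold is met.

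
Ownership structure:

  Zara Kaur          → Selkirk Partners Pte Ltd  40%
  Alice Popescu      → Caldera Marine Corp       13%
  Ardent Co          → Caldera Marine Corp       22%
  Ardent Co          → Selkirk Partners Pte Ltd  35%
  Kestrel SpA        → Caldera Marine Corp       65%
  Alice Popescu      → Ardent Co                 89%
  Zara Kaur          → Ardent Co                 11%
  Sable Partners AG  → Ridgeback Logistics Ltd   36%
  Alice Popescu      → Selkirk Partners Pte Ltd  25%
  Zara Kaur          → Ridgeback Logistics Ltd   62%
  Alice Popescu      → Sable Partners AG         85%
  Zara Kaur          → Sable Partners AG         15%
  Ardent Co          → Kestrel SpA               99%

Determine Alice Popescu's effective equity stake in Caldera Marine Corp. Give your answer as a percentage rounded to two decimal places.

89.85%

Alice reaches Caldera along 3 paths.
Direct stake: 13% = 13%.
Via Ardent → Kestrel: 89% × 99% × 65% = 57.2715%.
Via Ardent: 89% × 22% = 19.58%.
Total: 13% + 57.2715% + 19.58% = 89.8515%.
Rounded: 89.85%.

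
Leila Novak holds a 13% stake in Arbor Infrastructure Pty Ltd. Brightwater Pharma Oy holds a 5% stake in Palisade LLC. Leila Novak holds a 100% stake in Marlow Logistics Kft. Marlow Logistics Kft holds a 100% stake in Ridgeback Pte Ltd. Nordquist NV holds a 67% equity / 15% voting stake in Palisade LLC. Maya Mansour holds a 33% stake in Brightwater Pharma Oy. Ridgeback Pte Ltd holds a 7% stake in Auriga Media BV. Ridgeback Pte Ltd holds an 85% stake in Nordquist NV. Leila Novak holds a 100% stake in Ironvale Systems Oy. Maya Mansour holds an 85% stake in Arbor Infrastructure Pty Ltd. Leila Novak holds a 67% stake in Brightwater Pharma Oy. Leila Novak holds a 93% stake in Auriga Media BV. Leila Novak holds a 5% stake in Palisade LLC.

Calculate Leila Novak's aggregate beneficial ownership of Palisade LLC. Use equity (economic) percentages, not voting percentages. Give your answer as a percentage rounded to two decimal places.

Leila reaches Palisade along 3 paths.
Via Marlow → Ridgeback → Nordquist: 100% × 100% × 85% × 67% = 56.95%.
Via Brightwater: 67% × 5% = 3.35%.
Direct stake: 5% = 5%.
Total: 56.95% + 3.35% + 5% = 65.3%.
Rounded: 65.30%.

65.30%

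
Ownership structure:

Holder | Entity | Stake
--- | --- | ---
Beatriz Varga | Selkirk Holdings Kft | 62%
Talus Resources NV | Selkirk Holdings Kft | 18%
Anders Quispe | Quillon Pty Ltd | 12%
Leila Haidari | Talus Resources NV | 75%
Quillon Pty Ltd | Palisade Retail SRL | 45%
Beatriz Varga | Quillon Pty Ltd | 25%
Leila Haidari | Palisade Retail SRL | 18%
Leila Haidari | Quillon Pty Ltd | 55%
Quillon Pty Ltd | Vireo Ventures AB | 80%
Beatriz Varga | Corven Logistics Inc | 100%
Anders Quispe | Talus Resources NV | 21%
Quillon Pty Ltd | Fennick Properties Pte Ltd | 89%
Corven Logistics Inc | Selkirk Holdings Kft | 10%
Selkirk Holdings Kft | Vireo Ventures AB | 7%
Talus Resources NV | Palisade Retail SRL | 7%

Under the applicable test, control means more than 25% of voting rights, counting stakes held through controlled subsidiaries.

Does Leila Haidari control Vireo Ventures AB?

Leila holds 55% of Quillon, so Leila controls Quillon.
Quillon holds 80% of Vireo, so Leila controls Vireo.

Yes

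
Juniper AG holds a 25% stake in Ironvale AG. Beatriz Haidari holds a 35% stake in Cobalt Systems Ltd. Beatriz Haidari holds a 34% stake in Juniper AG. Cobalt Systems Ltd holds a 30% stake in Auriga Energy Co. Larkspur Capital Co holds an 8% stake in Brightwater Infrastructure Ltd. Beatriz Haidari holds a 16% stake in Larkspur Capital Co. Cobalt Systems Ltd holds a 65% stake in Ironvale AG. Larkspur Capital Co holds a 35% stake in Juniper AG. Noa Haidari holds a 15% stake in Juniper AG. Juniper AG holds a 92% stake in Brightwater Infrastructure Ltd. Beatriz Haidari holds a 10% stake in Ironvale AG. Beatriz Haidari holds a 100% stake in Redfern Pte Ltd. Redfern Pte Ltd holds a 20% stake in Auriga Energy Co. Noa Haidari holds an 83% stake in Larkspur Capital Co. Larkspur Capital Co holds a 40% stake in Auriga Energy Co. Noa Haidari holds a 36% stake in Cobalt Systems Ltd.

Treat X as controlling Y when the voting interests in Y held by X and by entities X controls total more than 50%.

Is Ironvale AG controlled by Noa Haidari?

No

Noa holds 83% of Larkspur, so Noa controls Larkspur.
Neither Noa nor any entity Noa controls holds any voting interest in Ironvale.
So Noa does not control Ironvale.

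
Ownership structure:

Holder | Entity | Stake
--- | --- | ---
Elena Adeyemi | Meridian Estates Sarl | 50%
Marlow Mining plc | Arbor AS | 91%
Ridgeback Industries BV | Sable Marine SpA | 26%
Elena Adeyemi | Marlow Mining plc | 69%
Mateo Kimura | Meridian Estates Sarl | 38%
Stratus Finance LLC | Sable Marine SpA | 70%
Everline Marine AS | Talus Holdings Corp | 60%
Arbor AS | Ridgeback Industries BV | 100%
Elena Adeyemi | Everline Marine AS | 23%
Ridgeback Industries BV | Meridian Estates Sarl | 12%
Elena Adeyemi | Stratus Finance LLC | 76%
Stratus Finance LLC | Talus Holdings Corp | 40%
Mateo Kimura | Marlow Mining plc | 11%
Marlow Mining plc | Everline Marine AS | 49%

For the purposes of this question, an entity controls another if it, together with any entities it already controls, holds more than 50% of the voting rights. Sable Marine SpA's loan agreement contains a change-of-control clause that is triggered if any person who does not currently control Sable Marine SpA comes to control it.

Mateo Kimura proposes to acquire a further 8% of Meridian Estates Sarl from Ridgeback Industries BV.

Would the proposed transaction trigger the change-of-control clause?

The purchase adds only to Mateo's holdings (Ridgeback's stake shrinks), so Mateo is the only person who could newly come to control Sable.
Mateo's largest direct stake is 38% in Meridian, which does not meet the threshold, so Mateo controls no company.
Neither Mateo nor any entity Mateo controls holds any voting interest in Sable.
So before the transaction, Mateo does not control Sable.
After the purchase, Mateo's direct stake in Meridian rises to 38% + 8% = 46%, and Ridgeback's stake falls to 4%.
Mateo's side now holds 46% of Meridian, not > 50%, so Mateo still does not control Meridian.
After the transaction, neither Mateo nor any entity Mateo controls holds a voting interest in Sable, so Mateo still does not control it.
No new person acquires control, so the clause is not triggered.

No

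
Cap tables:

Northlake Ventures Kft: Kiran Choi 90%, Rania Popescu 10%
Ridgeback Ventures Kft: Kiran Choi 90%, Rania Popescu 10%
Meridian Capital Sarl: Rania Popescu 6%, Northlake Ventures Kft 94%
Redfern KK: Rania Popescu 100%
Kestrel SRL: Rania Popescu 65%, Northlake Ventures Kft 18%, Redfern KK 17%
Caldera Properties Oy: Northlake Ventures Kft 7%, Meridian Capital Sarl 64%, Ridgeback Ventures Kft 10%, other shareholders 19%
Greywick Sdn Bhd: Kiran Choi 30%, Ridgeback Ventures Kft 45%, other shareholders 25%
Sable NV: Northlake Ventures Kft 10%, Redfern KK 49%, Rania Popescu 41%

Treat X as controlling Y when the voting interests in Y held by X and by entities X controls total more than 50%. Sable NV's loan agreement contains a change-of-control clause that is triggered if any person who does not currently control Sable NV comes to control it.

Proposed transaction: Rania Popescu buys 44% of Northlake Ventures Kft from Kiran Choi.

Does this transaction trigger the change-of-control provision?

The purchase adds only to Rania's holdings (Kiran's stake shrinks), so Rania is the only person who could newly come to control Sable.
Rania holds 100% of Redfern, so Rania controls Redfern.
Redfern and Rania together hold 49% + 41% = 90% of Sable, so Rania controls Sable.
So Rania already controls Sable before the transaction.
After the purchase, Rania's direct stake in Northlake rises to 10% + 44% = 54%, and Kiran's stake falls to 46%.
Rania controlled Sable already, so this is not a new person acquiring control; every other person's position is unchanged or reduced.
No new person acquires control, so the clause is not triggered.

No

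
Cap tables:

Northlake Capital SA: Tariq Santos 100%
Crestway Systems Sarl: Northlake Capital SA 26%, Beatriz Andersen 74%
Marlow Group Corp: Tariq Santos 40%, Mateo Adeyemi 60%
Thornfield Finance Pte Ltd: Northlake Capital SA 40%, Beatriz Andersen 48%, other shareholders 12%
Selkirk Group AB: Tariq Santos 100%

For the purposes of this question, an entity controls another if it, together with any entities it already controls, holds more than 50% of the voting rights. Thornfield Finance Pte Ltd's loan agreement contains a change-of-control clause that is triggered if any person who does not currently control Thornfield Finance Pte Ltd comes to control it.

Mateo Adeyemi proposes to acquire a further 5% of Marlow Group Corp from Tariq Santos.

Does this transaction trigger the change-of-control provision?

The purchase adds only to Mateo's holdings (Tariq's stake shrinks), so Mateo is the only person who could newly come to control Thornfield.
Mateo holds 60% of Marlow, so Mateo controls Marlow.
Neither Mateo nor any entity Mateo controls holds any voting interest in Thornfield.
So before the transaction, Mateo does not control Thornfield.
After the purchase, Mateo's direct stake in Marlow rises to 60% + 5% = 65%, and Tariq's stake falls to 35%.
Mateo holds 65% of Marlow, so Mateo controls Marlow.
After the transaction, neither Mateo nor any entity Mateo controls holds a voting interest in Thornfield, so Mateo still does not control it.
No new person acquires control, so the clause is not triggered.

No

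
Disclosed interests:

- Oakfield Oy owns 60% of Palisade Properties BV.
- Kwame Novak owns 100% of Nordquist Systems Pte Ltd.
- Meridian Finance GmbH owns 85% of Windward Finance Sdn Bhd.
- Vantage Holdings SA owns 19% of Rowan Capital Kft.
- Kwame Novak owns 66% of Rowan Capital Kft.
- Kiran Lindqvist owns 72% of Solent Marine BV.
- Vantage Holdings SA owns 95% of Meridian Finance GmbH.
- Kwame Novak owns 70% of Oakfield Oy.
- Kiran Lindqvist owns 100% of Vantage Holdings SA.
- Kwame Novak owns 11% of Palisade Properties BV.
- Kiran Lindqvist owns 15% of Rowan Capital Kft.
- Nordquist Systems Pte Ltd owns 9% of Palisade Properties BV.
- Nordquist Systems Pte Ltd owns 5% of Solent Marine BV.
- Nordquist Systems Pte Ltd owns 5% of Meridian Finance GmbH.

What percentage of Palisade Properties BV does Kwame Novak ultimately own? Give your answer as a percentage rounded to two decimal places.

Kwame reaches Palisade along 3 paths.
Via Oakfield: 70% × 60% = 42%.
Direct stake: 11% = 11%.
Via Nordquist: 100% × 9% = 9%.
Total: 42% + 11% + 9% = 62%.
Rounded: 62.00%.

62.00%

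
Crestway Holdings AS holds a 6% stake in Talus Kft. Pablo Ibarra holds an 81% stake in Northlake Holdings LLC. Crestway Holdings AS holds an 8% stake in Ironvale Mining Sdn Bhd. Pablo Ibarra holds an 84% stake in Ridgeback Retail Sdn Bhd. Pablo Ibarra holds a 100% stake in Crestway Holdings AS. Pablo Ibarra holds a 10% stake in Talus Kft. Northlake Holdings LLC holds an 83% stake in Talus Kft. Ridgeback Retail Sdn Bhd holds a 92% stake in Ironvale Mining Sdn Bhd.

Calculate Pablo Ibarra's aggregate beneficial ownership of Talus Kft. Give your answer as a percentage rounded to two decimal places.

Pablo reaches Talus along 3 paths.
Via Northlake: 81% × 83% = 67.23%.
Direct stake: 10% = 10%.
Via Crestway: 100% × 6% = 6%.
Total: 67.23% + 10% + 6% = 83.23%.

83.23%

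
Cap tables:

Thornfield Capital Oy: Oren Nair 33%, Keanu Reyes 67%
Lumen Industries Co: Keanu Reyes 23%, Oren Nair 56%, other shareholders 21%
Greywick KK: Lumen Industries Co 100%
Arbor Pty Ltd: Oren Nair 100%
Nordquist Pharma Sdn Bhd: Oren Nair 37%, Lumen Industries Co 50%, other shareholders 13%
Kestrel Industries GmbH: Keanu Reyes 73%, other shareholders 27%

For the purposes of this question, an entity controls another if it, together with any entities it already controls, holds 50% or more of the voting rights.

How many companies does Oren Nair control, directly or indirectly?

Oren holds 56% of Lumen, so Oren controls Lumen.
Lumen holds 100% of Greywick, so Oren controls Greywick.
Oren holds 100% of Arbor, so Oren controls Arbor.
Oren and Lumen together hold 37% + 50% = 87% of Nordquist, so Oren controls Nordquist.
No other company's threshold is met.
Oren controls 4 companies.

4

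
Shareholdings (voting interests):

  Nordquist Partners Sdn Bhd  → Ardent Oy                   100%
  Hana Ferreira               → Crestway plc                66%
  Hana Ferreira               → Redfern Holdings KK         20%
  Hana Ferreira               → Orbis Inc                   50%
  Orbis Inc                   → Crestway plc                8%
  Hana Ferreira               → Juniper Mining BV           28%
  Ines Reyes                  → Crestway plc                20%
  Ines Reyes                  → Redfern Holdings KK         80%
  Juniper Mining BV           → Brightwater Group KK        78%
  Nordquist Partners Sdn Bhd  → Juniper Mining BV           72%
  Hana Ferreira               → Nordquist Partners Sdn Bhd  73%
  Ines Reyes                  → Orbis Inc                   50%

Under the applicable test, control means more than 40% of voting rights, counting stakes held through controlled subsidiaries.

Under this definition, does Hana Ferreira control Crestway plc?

Yes

Hana holds 50% of Orbis, so Hana controls Orbis.
Hana and Orbis together hold 66% + 8% = 74% of Crestway, so Hana controls Crestway.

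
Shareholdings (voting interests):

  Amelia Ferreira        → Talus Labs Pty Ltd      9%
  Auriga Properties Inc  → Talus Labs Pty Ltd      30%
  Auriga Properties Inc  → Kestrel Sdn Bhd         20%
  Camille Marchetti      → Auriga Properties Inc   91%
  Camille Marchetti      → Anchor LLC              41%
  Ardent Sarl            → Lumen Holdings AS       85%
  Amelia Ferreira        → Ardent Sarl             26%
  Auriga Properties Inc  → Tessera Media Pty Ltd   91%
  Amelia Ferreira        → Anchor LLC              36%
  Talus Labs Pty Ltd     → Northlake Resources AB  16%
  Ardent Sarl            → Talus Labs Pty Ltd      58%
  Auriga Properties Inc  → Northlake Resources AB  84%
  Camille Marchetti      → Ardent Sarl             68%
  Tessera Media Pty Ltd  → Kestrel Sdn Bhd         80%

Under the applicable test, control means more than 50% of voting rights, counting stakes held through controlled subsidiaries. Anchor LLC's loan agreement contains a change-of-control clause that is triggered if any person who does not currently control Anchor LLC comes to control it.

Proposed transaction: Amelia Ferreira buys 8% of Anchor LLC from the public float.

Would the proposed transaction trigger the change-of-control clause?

No

The purchase changes only Amelia's holdings, so Amelia is the only person who could newly come to control Anchor.
Amelia's largest direct stake is 36% in Anchor, which does not meet the threshold, so Amelia controls no company.
In Anchor, Amelia's side holds only 36%, not > 50%.
So before the transaction, Amelia does not control Anchor.
After the purchase, Amelia's direct stake in Anchor rises to 36% + 8% = 44%.
After the transaction, Amelia's side holds 44% of Anchor, not > 50%, so Amelia still does not control Anchor.
No new person acquires control, so the clause is not triggered.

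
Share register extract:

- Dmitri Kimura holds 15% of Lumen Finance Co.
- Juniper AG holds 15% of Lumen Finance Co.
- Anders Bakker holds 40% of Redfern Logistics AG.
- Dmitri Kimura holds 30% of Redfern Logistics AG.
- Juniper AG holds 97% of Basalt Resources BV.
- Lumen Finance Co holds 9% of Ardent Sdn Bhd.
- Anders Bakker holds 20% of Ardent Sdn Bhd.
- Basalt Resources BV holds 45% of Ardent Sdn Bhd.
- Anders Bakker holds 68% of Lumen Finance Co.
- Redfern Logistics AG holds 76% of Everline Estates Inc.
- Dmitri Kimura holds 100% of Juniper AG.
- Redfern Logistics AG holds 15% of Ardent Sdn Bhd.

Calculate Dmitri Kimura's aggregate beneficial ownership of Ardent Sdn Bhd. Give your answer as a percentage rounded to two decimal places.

Dmitri reaches Ardent along 4 paths.
Via Redfern: 30% × 15% = 4.5%.
Via Juniper → Basalt: 100% × 97% × 45% = 43.65%.
Via Juniper → Lumen: 100% × 15% × 9% = 1.35%.
Via Lumen: 15% × 9% = 1.35%.
Total: 4.5% + 43.65% + 1.35% + 1.35% = 50.85%.

50.85%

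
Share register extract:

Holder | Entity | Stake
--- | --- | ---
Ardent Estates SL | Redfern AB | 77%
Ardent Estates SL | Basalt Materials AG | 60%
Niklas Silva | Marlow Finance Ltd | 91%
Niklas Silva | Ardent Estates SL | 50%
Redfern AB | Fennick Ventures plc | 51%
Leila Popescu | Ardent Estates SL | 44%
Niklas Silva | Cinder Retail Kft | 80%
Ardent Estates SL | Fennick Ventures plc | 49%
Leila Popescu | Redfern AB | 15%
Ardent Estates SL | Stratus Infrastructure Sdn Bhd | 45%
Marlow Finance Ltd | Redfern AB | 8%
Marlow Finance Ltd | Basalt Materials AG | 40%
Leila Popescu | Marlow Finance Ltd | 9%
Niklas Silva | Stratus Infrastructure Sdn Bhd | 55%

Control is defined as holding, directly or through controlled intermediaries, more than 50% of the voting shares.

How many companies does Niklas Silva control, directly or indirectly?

3

Niklas holds 91% of Marlow, so Niklas controls Marlow.
Niklas holds 55% of Stratus, so Niklas controls Stratus.
Niklas holds 80% of Cinder, so Niklas controls Cinder.
No other company's threshold is met.
Niklas controls 3 companies.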